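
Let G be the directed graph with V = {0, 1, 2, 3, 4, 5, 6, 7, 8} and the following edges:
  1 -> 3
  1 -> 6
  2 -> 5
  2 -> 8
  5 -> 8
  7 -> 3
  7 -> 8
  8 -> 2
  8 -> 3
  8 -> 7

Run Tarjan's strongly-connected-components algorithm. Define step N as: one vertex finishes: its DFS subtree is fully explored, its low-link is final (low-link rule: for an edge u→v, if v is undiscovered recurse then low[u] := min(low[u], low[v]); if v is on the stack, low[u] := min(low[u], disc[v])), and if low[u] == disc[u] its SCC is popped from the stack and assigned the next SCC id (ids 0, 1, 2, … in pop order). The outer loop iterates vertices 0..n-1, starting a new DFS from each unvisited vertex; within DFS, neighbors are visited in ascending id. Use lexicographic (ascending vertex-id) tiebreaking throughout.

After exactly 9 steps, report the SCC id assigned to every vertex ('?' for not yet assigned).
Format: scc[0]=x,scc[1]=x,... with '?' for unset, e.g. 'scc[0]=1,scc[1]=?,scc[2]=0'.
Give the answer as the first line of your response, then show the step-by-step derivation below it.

scc[0]=0,scc[1]=3,scc[2]=4,scc[3]=1,scc[4]=5,scc[5]=4,scc[6]=2,scc[7]=4,scc[8]=4

step 1: low=(low[0]=0,low[1]=?,low[2]=?,low[3]=?,low[4]=?,low[5]=?,low[6]=?,low[7]=?,low[8]=?); scc=(scc[0]=0,scc[1]=?,scc[2]=?,scc[3]=?,scc[4]=?,scc[5]=?,scc[6]=?,scc[7]=?,scc[8]=?)
step 2: low=(low[0]=0,low[1]=1,low[2]=?,low[3]=2,low[4]=?,low[5]=?,low[6]=?,low[7]=?,low[8]=?); scc=(scc[0]=0,scc[1]=?,scc[2]=?,scc[3]=1,scc[4]=?,scc[5]=?,scc[6]=?,scc[7]=?,scc[8]=?)
step 3: low=(low[0]=0,low[1]=1,low[2]=?,low[3]=2,low[4]=?,low[5]=?,low[6]=3,low[7]=?,low[8]=?); scc=(scc[0]=0,scc[1]=?,scc[2]=?,scc[3]=1,scc[4]=?,scc[5]=?,scc[6]=2,scc[7]=?,scc[8]=?)
step 4: low=(low[0]=0,low[1]=1,low[2]=?,low[3]=2,low[4]=?,low[5]=?,low[6]=3,low[7]=?,low[8]=?); scc=(scc[0]=0,scc[1]=3,scc[2]=?,scc[3]=1,scc[4]=?,scc[5]=?,scc[6]=2,scc[7]=?,scc[8]=?)
step 5: low=(low[0]=0,low[1]=1,low[2]=4,low[3]=2,low[4]=?,low[5]=5,low[6]=3,low[7]=6,low[8]=4); scc=(scc[0]=0,scc[1]=3,scc[2]=?,scc[3]=1,scc[4]=?,scc[5]=?,scc[6]=2,scc[7]=?,scc[8]=?)
step 6: low=(low[0]=0,low[1]=1,low[2]=4,low[3]=2,low[4]=?,low[5]=5,low[6]=3,low[7]=6,low[8]=4); scc=(scc[0]=0,scc[1]=3,scc[2]=?,scc[3]=1,scc[4]=?,scc[5]=?,scc[6]=2,scc[7]=?,scc[8]=?)
step 7: low=(low[0]=0,low[1]=1,low[2]=4,low[3]=2,low[4]=?,low[5]=4,low[6]=3,low[7]=6,low[8]=4); scc=(scc[0]=0,scc[1]=3,scc[2]=?,scc[3]=1,scc[4]=?,scc[5]=?,scc[6]=2,scc[7]=?,scc[8]=?)
step 8: low=(low[0]=0,low[1]=1,low[2]=4,low[3]=2,low[4]=?,low[5]=4,low[6]=3,low[7]=6,low[8]=4); scc=(scc[0]=0,scc[1]=3,scc[2]=4,scc[3]=1,scc[4]=?,scc[5]=4,scc[6]=2,scc[7]=4,scc[8]=4)
step 9: low=(low[0]=0,low[1]=1,low[2]=4,low[3]=2,low[4]=8,low[5]=4,low[6]=3,low[7]=6,low[8]=4); scc=(scc[0]=0,scc[1]=3,scc[2]=4,scc[3]=1,scc[4]=5,scc[5]=4,scc[6]=2,scc[7]=4,scc[8]=4)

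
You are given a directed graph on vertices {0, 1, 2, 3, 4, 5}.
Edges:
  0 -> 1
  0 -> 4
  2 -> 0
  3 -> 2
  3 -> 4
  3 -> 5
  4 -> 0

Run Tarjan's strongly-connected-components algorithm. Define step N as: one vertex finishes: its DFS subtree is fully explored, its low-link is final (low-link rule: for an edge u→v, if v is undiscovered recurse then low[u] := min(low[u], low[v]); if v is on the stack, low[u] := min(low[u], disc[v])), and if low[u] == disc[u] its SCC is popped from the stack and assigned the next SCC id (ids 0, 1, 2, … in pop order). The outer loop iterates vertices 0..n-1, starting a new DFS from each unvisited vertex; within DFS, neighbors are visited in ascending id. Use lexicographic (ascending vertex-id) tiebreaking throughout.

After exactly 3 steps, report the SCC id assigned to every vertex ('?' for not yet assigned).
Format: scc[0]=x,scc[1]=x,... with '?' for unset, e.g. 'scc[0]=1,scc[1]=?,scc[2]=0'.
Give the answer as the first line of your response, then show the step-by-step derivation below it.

scc[0]=1,scc[1]=0,scc[2]=?,scc[3]=?,scc[4]=1,scc[5]=?

step 1: low=(low[0]=0,low[1]=1,low[2]=?,low[3]=?,low[4]=?,low[5]=?); scc=(scc[0]=?,scc[1]=0,scc[2]=?,scc[3]=?,scc[4]=?,scc[5]=?)
step 2: low=(low[0]=0,low[1]=1,low[2]=?,low[3]=?,low[4]=0,low[5]=?); scc=(scc[0]=?,scc[1]=0,scc[2]=?,scc[3]=?,scc[4]=?,scc[5]=?)
step 3: low=(low[0]=0,low[1]=1,low[2]=?,low[3]=?,low[4]=0,low[5]=?); scc=(scc[0]=1,scc[1]=0,scc[2]=?,scc[3]=?,scc[4]=1,scc[5]=?)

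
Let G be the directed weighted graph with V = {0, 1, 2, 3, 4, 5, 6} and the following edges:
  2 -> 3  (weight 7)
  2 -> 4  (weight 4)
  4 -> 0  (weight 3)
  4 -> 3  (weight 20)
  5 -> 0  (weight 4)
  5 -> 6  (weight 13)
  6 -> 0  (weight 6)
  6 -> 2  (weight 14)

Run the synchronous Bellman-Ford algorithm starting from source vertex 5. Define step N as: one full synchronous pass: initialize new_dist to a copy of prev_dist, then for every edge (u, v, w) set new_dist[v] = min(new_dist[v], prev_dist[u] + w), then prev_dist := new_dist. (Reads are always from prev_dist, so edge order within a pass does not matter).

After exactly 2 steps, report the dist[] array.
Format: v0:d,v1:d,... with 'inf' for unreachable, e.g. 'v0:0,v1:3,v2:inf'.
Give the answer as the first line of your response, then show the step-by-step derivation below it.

v0:4,v1:inf,v2:27,v3:inf,v4:inf,v5:0,v6:13

step 1: dist = v0:4,v1:inf,v2:inf,v3:inf,v4:inf,v5:0,v6:13
step 2: dist = v0:4,v1:inf,v2:27,v3:inf,v4:inf,v5:0,v6:13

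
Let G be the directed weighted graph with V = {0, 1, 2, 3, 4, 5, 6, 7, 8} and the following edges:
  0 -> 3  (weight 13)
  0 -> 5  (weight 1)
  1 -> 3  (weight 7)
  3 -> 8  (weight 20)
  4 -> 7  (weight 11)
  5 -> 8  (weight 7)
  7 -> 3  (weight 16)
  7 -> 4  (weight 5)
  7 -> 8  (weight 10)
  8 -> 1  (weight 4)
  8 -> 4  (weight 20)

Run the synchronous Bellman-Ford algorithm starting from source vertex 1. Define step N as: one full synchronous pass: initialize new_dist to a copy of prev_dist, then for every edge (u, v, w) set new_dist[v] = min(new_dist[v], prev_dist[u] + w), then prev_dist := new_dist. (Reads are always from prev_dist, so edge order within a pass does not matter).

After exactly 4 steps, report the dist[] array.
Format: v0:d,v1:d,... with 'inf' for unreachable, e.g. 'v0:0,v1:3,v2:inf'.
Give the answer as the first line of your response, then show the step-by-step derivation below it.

v0:inf,v1:0,v2:inf,v3:7,v4:47,v5:inf,v6:inf,v7:58,v8:27

step 1: dist = v0:inf,v1:0,v2:inf,v3:7,v4:inf,v5:inf,v6:inf,v7:inf,v8:inf
step 2: dist = v0:inf,v1:0,v2:inf,v3:7,v4:inf,v5:inf,v6:inf,v7:inf,v8:27
step 3: dist = v0:inf,v1:0,v2:inf,v3:7,v4:47,v5:inf,v6:inf,v7:inf,v8:27
step 4: dist = v0:inf,v1:0,v2:inf,v3:7,v4:47,v5:inf,v6:inf,v7:58,v8:27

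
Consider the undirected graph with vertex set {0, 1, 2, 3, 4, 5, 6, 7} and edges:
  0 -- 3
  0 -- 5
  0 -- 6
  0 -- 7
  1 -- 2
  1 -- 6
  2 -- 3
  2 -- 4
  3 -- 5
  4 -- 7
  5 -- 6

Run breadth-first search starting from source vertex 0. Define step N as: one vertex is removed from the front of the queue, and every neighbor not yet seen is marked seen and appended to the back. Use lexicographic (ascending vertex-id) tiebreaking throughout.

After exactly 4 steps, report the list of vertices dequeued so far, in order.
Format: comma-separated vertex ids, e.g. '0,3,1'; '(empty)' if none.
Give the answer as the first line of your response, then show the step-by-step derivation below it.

0,3,5,6

step 1: dequeue 0; queue=[3,5,6,7]; order=0
step 2: dequeue 3; queue=[5,6,7,2]; order=0,3
step 3: dequeue 5; queue=[6,7,2]; order=0,3,5
step 4: dequeue 6; queue=[7,2,1]; order=0,3,5,6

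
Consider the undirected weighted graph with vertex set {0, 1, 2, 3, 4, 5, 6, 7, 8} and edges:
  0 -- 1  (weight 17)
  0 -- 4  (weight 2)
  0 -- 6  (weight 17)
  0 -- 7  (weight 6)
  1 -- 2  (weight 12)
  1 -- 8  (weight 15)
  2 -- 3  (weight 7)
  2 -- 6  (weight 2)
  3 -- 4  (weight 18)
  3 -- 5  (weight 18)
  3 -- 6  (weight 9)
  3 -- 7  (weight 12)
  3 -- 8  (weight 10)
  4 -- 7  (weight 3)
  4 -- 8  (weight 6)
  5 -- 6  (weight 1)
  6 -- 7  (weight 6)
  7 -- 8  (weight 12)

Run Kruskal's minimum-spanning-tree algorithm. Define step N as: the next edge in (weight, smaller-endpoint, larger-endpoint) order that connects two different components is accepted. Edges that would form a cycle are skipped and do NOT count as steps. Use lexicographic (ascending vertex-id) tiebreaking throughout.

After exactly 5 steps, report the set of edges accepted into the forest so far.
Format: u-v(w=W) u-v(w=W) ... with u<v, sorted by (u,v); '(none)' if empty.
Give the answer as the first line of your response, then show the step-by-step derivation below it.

0-4(w=2) 2-6(w=2) 4-7(w=3) 4-8(w=6) 5-6(w=1)

step 1: add edge 5-6 (w=1); MST = {5-6(w=1)}
step 2: add edge 0-4 (w=2); MST = {0-4(w=2) 5-6(w=1)}
step 3: add edge 2-6 (w=2); MST = {0-4(w=2) 2-6(w=2) 5-6(w=1)}
step 4: add edge 4-7 (w=3); MST = {0-4(w=2) 2-6(w=2) 4-7(w=3) 5-6(w=1)}
step 5: add edge 4-8 (w=6); MST = {0-4(w=2) 2-6(w=2) 4-7(w=3) 4-8(w=6) 5-6(w=1)}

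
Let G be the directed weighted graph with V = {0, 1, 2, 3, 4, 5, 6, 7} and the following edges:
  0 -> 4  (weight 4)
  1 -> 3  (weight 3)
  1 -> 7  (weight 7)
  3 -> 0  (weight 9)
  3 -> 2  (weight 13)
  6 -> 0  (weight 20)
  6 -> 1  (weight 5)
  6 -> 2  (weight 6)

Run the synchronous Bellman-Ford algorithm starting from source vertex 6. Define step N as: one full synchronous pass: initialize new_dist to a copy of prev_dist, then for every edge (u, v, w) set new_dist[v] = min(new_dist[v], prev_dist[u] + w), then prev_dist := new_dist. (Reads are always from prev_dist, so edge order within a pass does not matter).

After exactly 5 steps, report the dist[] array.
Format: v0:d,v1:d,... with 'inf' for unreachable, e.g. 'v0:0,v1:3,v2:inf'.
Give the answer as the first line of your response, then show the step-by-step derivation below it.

v0:17,v1:5,v2:6,v3:8,v4:21,v5:inf,v6:0,v7:12

step 1: dist = v0:20,v1:5,v2:6,v3:inf,v4:inf,v5:inf,v6:0,v7:inf
step 2: dist = v0:20,v1:5,v2:6,v3:8,v4:24,v5:inf,v6:0,v7:12
step 3: dist = v0:17,v1:5,v2:6,v3:8,v4:24,v5:inf,v6:0,v7:12
step 4: dist = v0:17,v1:5,v2:6,v3:8,v4:21,v5:inf,v6:0,v7:12
step 5: dist = v0:17,v1:5,v2:6,v3:8,v4:21,v5:inf,v6:0,v7:12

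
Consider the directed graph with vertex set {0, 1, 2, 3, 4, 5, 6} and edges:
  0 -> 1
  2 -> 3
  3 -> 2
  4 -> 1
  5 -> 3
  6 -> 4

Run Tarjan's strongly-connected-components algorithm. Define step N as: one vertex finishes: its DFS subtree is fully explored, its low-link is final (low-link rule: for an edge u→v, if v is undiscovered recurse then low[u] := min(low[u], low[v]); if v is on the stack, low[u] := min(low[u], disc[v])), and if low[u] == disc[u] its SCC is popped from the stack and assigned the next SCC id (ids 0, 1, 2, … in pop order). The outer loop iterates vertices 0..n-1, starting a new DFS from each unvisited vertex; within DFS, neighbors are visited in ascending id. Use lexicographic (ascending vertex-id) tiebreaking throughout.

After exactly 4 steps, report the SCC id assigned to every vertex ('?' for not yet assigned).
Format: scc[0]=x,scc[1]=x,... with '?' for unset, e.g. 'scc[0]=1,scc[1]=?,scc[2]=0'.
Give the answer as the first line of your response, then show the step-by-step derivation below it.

scc[0]=1,scc[1]=0,scc[2]=2,scc[3]=2,scc[4]=?,scc[5]=?,scc[6]=?

step 1: low=(low[0]=0,low[1]=1,low[2]=?,low[3]=?,low[4]=?,low[5]=?,low[6]=?); scc=(scc[0]=?,scc[1]=0,scc[2]=?,scc[3]=?,scc[4]=?,scc[5]=?,scc[6]=?)
step 2: low=(low[0]=0,low[1]=1,low[2]=?,low[3]=?,low[4]=?,low[5]=?,low[6]=?); scc=(scc[0]=1,scc[1]=0,scc[2]=?,scc[3]=?,scc[4]=?,scc[5]=?,scc[6]=?)
step 3: low=(low[0]=0,low[1]=1,low[2]=2,low[3]=2,low[4]=?,low[5]=?,low[6]=?); scc=(scc[0]=1,scc[1]=0,scc[2]=?,scc[3]=?,scc[4]=?,scc[5]=?,scc[6]=?)
step 4: low=(low[0]=0,low[1]=1,low[2]=2,low[3]=2,low[4]=?,low[5]=?,low[6]=?); scc=(scc[0]=1,scc[1]=0,scc[2]=2,scc[3]=2,scc[4]=?,scc[5]=?,scc[6]=?)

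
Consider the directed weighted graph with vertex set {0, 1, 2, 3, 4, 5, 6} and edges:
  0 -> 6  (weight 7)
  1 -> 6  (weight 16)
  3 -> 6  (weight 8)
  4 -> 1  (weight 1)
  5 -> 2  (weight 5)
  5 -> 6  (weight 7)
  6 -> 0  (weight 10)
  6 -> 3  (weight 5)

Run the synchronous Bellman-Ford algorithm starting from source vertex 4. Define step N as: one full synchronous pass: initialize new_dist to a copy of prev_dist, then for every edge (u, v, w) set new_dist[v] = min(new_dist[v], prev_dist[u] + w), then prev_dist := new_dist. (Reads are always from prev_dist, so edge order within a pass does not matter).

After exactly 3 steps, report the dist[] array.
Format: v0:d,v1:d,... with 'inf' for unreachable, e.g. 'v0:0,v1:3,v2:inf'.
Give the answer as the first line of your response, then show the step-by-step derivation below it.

v0:27,v1:1,v2:inf,v3:22,v4:0,v5:inf,v6:17

step 1: dist = v0:inf,v1:1,v2:inf,v3:inf,v4:0,v5:inf,v6:inf
step 2: dist = v0:inf,v1:1,v2:inf,v3:inf,v4:0,v5:inf,v6:17
step 3: dist = v0:27,v1:1,v2:inf,v3:22,v4:0,v5:inf,v6:17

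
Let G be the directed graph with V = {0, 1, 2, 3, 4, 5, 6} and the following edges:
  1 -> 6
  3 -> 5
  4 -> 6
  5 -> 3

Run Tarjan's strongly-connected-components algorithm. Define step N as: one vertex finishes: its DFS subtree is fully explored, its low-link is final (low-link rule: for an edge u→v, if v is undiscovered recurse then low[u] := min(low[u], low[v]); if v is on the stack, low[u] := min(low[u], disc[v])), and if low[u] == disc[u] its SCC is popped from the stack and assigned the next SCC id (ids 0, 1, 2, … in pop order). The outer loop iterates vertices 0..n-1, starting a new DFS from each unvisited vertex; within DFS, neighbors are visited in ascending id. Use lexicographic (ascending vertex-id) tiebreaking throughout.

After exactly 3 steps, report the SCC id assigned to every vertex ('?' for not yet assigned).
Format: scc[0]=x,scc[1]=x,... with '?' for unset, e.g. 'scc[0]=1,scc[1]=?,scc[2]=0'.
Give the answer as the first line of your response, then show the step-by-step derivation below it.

scc[0]=0,scc[1]=2,scc[2]=?,scc[3]=?,scc[4]=?,scc[5]=?,scc[6]=1

step 1: low=(low[0]=0,low[1]=?,low[2]=?,low[3]=?,low[4]=?,low[5]=?,low[6]=?); scc=(scc[0]=0,scc[1]=?,scc[2]=?,scc[3]=?,scc[4]=?,scc[5]=?,scc[6]=?)
step 2: low=(low[0]=0,low[1]=1,low[2]=?,low[3]=?,low[4]=?,low[5]=?,low[6]=2); scc=(scc[0]=0,scc[1]=?,scc[2]=?,scc[3]=?,scc[4]=?,scc[5]=?,scc[6]=1)
step 3: low=(low[0]=0,low[1]=1,low[2]=?,low[3]=?,low[4]=?,low[5]=?,low[6]=2); scc=(scc[0]=0,scc[1]=2,scc[2]=?,scc[3]=?,scc[4]=?,scc[5]=?,scc[6]=1)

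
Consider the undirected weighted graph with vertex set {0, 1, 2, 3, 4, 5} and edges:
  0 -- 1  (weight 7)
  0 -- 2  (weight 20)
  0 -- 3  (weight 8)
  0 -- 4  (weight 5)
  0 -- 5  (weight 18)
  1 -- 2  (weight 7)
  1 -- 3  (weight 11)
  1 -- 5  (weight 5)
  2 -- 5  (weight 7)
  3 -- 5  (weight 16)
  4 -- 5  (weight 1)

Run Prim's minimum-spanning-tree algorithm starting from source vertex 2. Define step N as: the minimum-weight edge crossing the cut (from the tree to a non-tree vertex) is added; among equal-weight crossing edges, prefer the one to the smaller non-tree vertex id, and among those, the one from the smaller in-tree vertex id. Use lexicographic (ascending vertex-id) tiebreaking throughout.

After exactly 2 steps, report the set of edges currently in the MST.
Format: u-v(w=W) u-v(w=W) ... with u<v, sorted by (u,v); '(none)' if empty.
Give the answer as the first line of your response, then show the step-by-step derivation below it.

1-2(w=7) 1-5(w=5)

step 1: add edge 1-2 (w=7); MST = {1-2(w=7)}
step 2: add edge 1-5 (w=5); MST = {1-2(w=7) 1-5(w=5)}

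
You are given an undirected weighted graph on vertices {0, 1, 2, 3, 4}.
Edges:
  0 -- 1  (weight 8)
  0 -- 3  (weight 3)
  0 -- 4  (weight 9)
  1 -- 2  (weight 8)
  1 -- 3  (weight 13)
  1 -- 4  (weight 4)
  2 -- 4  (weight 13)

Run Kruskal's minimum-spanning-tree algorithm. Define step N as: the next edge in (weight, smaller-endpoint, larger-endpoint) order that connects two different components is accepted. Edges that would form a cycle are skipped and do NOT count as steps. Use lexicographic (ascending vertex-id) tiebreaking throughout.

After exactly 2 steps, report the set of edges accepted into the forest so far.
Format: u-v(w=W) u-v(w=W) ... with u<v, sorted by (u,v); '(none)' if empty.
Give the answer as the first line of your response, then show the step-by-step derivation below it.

0-3(w=3) 1-4(w=4)

step 1: add edge 0-3 (w=3); MST = {0-3(w=3)}
step 2: add edge 1-4 (w=4); MST = {0-3(w=3) 1-4(w=4)}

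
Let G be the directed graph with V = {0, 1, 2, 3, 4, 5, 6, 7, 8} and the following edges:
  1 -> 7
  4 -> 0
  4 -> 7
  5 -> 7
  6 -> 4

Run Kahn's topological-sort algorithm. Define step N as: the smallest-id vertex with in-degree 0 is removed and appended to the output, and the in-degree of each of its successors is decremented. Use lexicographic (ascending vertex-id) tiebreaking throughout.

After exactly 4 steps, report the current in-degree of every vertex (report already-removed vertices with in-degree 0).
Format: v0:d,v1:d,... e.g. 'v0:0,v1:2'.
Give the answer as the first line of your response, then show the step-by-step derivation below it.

v0:1,v1:0,v2:0,v3:0,v4:1,v5:0,v6:0,v7:1,v8:0

step 1: output 1; order=[1]; indeg=(1,0,0,0,1,0,0,2,0)
step 2: output 2; order=[1,2]; indeg=(1,0,0,0,1,0,0,2,0)
step 3: output 3; order=[1,2,3]; indeg=(1,0,0,0,1,0,0,2,0)
step 4: output 5; order=[1,2,3,5]; indeg=(1,0,0,0,1,0,0,1,0)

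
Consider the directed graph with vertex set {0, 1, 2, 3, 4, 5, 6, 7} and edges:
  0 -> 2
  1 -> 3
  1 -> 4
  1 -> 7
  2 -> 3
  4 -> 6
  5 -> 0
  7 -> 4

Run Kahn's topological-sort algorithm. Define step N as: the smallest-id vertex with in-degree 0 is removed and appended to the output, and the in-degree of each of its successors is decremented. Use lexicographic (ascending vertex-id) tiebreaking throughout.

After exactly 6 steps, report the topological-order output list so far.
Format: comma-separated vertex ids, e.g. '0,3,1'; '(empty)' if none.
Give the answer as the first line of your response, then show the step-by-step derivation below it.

1,5,0,2,3,7

step 1: output 1; order=[1]; indeg=(1,0,1,1,1,0,1,0)
step 2: output 5; order=[1,5]; indeg=(0,0,1,1,1,0,1,0)
step 3: output 0; order=[1,5,0]; indeg=(0,0,0,1,1,0,1,0)
step 4: output 2; order=[1,5,0,2]; indeg=(0,0,0,0,1,0,1,0)
step 5: output 3; order=[1,5,0,2,3]; indeg=(0,0,0,0,1,0,1,0)
step 6: output 7; order=[1,5,0,2,3,7]; indeg=(0,0,0,0,0,0,1,0)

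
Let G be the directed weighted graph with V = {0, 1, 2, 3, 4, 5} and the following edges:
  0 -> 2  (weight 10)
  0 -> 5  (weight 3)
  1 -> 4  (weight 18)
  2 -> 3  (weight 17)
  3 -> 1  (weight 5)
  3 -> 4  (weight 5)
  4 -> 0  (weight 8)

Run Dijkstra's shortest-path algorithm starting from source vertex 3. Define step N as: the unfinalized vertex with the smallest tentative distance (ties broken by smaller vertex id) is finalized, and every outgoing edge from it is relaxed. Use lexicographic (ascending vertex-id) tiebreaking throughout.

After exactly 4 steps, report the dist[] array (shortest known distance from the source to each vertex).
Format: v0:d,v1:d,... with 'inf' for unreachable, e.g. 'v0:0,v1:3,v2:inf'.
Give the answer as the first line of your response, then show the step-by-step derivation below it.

v0:13,v1:5,v2:23,v3:0,v4:5,v5:16

step 1: dist = v0:inf,v1:5,v2:inf,v3:0,v4:5,v5:inf
step 2: dist = v0:inf,v1:5,v2:inf,v3:0,v4:5,v5:inf
step 3: dist = v0:13,v1:5,v2:inf,v3:0,v4:5,v5:inf
step 4: dist = v0:13,v1:5,v2:23,v3:0,v4:5,v5:16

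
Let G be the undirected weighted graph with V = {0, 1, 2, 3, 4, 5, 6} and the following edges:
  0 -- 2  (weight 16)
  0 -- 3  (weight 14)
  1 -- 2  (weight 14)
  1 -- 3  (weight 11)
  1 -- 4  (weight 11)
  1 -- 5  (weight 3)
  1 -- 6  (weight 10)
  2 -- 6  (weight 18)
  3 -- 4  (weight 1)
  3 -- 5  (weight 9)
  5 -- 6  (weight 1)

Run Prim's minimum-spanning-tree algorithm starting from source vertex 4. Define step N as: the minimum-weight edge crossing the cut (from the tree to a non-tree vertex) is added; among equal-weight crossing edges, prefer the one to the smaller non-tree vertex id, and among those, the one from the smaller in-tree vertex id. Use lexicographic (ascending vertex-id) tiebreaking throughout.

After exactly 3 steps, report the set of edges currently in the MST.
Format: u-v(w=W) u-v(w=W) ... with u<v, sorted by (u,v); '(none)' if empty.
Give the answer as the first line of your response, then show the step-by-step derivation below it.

3-4(w=1) 3-5(w=9) 5-6(w=1)

step 1: add edge 3-4 (w=1); MST = {3-4(w=1)}
step 2: add edge 3-5 (w=9); MST = {3-4(w=1) 3-5(w=9)}
step 3: add edge 5-6 (w=1); MST = {3-4(w=1) 3-5(w=9) 5-6(w=1)}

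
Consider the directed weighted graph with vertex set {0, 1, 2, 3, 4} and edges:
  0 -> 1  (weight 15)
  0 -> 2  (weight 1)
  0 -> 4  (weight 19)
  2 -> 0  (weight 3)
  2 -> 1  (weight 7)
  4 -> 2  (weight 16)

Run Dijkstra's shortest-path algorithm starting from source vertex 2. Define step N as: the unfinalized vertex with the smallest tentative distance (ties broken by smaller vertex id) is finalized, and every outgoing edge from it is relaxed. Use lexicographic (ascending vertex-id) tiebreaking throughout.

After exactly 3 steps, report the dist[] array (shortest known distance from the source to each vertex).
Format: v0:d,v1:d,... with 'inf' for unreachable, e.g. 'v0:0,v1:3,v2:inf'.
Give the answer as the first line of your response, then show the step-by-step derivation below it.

v0:3,v1:7,v2:0,v3:inf,v4:22

step 1: dist = v0:3,v1:7,v2:0,v3:inf,v4:inf
step 2: dist = v0:3,v1:7,v2:0,v3:inf,v4:22
step 3: dist = v0:3,v1:7,v2:0,v3:inf,v4:22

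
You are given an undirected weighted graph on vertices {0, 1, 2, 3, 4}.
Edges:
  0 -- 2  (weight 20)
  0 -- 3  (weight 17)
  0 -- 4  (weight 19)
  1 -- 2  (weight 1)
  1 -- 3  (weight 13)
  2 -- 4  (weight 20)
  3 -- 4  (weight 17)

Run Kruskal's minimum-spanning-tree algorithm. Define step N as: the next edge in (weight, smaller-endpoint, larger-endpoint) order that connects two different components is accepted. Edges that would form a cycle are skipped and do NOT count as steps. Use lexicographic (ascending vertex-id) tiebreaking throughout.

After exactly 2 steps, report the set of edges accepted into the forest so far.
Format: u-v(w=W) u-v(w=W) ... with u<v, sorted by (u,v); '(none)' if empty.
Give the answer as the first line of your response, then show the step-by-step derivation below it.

1-2(w=1) 1-3(w=13)

step 1: add edge 1-2 (w=1); MST = {1-2(w=1)}
step 2: add edge 1-3 (w=13); MST = {1-2(w=1) 1-3(w=13)}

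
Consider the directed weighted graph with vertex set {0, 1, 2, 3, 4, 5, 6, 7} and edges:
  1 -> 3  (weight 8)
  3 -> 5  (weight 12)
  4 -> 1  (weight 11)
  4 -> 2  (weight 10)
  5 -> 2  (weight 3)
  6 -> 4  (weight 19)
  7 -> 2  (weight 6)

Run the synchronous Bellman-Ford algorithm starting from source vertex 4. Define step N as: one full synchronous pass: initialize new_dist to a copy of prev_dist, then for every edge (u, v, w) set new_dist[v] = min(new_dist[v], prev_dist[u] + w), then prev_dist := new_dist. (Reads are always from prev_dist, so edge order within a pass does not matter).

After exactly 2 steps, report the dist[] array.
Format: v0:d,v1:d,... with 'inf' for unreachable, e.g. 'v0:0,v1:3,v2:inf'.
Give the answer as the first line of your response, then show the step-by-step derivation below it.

v0:inf,v1:11,v2:10,v3:19,v4:0,v5:inf,v6:inf,v7:inf

step 1: dist = v0:inf,v1:11,v2:10,v3:inf,v4:0,v5:inf,v6:inf,v7:inf
step 2: dist = v0:inf,v1:11,v2:10,v3:19,v4:0,v5:inf,v6:inf,v7:inf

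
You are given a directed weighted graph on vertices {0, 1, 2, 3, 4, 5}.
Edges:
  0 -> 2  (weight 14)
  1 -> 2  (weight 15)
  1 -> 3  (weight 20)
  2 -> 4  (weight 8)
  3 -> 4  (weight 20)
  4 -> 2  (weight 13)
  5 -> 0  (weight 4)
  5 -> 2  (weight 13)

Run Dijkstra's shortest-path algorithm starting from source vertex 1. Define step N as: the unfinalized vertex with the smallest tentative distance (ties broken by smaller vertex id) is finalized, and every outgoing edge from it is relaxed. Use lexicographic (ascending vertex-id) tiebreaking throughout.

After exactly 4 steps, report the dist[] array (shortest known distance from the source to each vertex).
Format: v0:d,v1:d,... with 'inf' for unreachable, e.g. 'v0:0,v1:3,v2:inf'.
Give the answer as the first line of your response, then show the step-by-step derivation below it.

v0:inf,v1:0,v2:15,v3:20,v4:23,v5:inf

step 1: dist = v0:inf,v1:0,v2:15,v3:20,v4:inf,v5:inf
step 2: dist = v0:inf,v1:0,v2:15,v3:20,v4:23,v5:inf
step 3: dist = v0:inf,v1:0,v2:15,v3:20,v4:23,v5:inf
step 4: dist = v0:inf,v1:0,v2:15,v3:20,v4:23,v5:inf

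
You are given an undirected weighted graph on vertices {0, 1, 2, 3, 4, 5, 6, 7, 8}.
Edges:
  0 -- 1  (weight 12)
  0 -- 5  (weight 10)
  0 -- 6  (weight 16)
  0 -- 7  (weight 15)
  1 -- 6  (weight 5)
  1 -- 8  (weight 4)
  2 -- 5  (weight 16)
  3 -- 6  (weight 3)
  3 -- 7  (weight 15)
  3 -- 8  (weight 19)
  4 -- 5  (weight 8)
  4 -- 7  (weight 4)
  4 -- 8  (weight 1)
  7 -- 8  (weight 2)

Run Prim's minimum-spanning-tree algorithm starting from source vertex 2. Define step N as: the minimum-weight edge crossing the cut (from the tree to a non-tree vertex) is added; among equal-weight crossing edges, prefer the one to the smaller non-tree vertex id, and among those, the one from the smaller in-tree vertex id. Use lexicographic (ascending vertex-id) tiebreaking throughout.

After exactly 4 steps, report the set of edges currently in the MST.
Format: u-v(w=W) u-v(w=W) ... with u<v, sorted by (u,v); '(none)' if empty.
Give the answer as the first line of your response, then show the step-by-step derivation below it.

2-5(w=16) 4-5(w=8) 4-8(w=1) 7-8(w=2)

step 1: add edge 2-5 (w=16); MST = {2-5(w=16)}
step 2: add edge 4-5 (w=8); MST = {2-5(w=16) 4-5(w=8)}
step 3: add edge 4-8 (w=1); MST = {2-5(w=16) 4-5(w=8) 4-8(w=1)}
step 4: add edge 7-8 (w=2); MST = {2-5(w=16) 4-5(w=8) 4-8(w=1) 7-8(w=2)}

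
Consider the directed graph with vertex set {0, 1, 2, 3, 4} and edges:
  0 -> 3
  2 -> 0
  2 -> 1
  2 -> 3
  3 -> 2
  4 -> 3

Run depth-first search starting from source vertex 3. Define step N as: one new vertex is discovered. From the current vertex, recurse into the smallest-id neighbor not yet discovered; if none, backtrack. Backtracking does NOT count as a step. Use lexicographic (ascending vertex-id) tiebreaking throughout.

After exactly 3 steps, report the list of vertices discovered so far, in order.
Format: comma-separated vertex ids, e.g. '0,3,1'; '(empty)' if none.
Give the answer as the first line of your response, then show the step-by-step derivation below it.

3,2,0

step 1: discover 3; path=3; order=3
step 2: discover 2; path=3>2; order=3,2
step 3: discover 0; path=3>2>0; order=3,2,0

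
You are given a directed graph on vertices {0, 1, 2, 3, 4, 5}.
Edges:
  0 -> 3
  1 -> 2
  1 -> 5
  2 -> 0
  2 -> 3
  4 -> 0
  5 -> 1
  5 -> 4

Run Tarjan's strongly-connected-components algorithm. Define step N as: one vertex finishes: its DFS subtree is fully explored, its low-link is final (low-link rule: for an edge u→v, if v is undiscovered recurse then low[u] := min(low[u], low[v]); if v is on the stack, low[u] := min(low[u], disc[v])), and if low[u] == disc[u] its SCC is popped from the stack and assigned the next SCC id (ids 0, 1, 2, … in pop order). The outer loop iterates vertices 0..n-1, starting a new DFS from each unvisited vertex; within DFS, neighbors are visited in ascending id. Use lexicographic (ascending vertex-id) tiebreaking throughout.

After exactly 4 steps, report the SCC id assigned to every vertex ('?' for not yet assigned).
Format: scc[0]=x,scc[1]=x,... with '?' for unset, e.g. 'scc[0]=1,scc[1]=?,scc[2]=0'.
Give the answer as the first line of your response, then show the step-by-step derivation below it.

scc[0]=1,scc[1]=?,scc[2]=2,scc[3]=0,scc[4]=3,scc[5]=?

step 1: low=(low[0]=0,low[1]=?,low[2]=?,low[3]=1,low[4]=?,low[5]=?); scc=(scc[0]=?,scc[1]=?,scc[2]=?,scc[3]=0,scc[4]=?,scc[5]=?)
step 2: low=(low[0]=0,low[1]=?,low[2]=?,low[3]=1,low[4]=?,low[5]=?); scc=(scc[0]=1,scc[1]=?,scc[2]=?,scc[3]=0,scc[4]=?,scc[5]=?)
step 3: low=(low[0]=0,low[1]=2,low[2]=3,low[3]=1,low[4]=?,low[5]=?); scc=(scc[0]=1,scc[1]=?,scc[2]=2,scc[3]=0,scc[4]=?,scc[5]=?)
step 4: low=(low[0]=0,low[1]=2,low[2]=3,low[3]=1,low[4]=5,low[5]=2); scc=(scc[0]=1,scc[1]=?,scc[2]=2,scc[3]=0,scc[4]=3,scc[5]=?)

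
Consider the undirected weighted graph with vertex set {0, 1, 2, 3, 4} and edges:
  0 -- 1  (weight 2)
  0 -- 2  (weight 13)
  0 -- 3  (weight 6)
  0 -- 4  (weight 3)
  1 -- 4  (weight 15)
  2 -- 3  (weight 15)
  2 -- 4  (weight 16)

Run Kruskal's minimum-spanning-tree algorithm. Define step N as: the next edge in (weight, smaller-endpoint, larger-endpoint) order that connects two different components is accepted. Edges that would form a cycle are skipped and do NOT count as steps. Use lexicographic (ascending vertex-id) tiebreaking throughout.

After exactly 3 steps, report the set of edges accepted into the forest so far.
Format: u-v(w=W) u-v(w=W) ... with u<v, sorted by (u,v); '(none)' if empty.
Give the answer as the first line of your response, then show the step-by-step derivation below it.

0-1(w=2) 0-3(w=6) 0-4(w=3)

step 1: add edge 0-1 (w=2); MST = {0-1(w=2)}
step 2: add edge 0-4 (w=3); MST = {0-1(w=2) 0-4(w=3)}
step 3: add edge 0-3 (w=6); MST = {0-1(w=2) 0-3(w=6) 0-4(w=3)}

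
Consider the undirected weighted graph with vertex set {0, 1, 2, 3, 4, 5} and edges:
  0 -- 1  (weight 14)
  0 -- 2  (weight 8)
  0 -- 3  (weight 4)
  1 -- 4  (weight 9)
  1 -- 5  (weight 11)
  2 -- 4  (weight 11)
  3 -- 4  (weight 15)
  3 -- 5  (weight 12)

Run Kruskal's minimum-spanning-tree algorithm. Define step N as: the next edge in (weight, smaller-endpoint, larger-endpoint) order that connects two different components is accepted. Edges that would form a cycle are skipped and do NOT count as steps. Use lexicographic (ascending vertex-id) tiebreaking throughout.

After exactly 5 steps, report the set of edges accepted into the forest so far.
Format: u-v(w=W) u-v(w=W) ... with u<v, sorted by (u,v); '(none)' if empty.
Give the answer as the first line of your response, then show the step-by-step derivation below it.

0-2(w=8) 0-3(w=4) 1-4(w=9) 1-5(w=11) 2-4(w=11)

step 1: add edge 0-3 (w=4); MST = {0-3(w=4)}
step 2: add edge 0-2 (w=8); MST = {0-2(w=8) 0-3(w=4)}
step 3: add edge 1-4 (w=9); MST = {0-2(w=8) 0-3(w=4) 1-4(w=9)}
step 4: add edge 1-5 (w=11); MST = {0-2(w=8) 0-3(w=4) 1-4(w=9) 1-5(w=11)}
step 5: add edge 2-4 (w=11); MST = {0-2(w=8) 0-3(w=4) 1-4(w=9) 1-5(w=11) 2-4(w=11)}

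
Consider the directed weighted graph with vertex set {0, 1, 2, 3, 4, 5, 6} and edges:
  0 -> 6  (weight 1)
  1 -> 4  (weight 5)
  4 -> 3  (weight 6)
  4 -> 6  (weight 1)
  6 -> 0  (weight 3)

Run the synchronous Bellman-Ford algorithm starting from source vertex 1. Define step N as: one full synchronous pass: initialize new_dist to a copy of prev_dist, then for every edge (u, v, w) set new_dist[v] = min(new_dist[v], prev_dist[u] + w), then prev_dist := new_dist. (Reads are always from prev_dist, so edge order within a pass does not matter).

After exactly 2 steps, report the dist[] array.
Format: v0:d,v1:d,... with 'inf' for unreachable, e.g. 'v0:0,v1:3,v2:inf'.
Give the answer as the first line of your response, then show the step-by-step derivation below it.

v0:inf,v1:0,v2:inf,v3:11,v4:5,v5:inf,v6:6

step 1: dist = v0:inf,v1:0,v2:inf,v3:inf,v4:5,v5:inf,v6:inf
step 2: dist = v0:inf,v1:0,v2:inf,v3:11,v4:5,v5:inf,v6:6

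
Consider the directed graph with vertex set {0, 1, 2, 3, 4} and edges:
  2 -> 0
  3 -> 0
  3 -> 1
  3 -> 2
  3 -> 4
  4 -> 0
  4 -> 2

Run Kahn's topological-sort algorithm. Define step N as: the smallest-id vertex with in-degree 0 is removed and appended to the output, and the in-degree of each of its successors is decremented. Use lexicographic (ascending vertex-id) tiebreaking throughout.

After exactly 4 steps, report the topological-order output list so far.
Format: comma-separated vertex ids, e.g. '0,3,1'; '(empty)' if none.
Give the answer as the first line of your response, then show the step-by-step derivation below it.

3,1,4,2

step 1: output 3; order=[3]; indeg=(2,0,1,0,0)
step 2: output 1; order=[3,1]; indeg=(2,0,1,0,0)
step 3: output 4; order=[3,1,4]; indeg=(1,0,0,0,0)
step 4: output 2; order=[3,1,4,2]; indeg=(0,0,0,0,0)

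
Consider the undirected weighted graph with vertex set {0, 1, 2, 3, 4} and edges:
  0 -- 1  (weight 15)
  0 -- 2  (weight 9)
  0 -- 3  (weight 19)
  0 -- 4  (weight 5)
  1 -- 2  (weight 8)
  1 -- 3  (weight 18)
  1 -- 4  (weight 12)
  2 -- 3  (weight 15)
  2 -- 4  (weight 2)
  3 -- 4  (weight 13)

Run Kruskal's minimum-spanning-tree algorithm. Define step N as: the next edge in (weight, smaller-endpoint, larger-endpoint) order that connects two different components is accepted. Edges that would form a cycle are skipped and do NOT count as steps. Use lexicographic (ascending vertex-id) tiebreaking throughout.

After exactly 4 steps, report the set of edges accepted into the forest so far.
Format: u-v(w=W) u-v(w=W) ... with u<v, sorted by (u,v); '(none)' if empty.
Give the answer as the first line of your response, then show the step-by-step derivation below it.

0-4(w=5) 1-2(w=8) 2-4(w=2) 3-4(w=13)

step 1: add edge 2-4 (w=2); MST = {2-4(w=2)}
step 2: add edge 0-4 (w=5); MST = {0-4(w=5) 2-4(w=2)}
step 3: add edge 1-2 (w=8); MST = {0-4(w=5) 1-2(w=8) 2-4(w=2)}
step 4: add edge 3-4 (w=13); MST = {0-4(w=5) 1-2(w=8) 2-4(w=2) 3-4(w=13)}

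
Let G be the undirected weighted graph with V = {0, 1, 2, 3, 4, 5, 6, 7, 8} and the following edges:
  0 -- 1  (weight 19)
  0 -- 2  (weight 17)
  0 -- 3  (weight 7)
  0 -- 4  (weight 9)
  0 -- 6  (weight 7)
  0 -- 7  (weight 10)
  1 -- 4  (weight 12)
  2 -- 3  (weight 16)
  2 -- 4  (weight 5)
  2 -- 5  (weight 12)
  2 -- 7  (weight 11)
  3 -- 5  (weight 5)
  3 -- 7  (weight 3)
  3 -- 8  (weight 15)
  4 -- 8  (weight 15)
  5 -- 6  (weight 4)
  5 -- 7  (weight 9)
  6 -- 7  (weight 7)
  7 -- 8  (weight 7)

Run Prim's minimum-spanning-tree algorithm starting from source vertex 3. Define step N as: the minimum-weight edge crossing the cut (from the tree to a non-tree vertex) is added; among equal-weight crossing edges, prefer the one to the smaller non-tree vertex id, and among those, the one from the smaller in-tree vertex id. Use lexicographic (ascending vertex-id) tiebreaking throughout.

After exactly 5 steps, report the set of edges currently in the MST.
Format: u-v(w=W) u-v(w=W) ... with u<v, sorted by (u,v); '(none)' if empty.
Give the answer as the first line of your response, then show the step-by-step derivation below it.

0-3(w=7) 3-5(w=5) 3-7(w=3) 5-6(w=4) 7-8(w=7)

step 1: add edge 3-7 (w=3); MST = {3-7(w=3)}
step 2: add edge 3-5 (w=5); MST = {3-5(w=5) 3-7(w=3)}
step 3: add edge 5-6 (w=4); MST = {3-5(w=5) 3-7(w=3) 5-6(w=4)}
step 4: add edge 0-3 (w=7); MST = {0-3(w=7) 3-5(w=5) 3-7(w=3) 5-6(w=4)}
step 5: add edge 7-8 (w=7); MST = {0-3(w=7) 3-5(w=5) 3-7(w=3) 5-6(w=4) 7-8(w=7)}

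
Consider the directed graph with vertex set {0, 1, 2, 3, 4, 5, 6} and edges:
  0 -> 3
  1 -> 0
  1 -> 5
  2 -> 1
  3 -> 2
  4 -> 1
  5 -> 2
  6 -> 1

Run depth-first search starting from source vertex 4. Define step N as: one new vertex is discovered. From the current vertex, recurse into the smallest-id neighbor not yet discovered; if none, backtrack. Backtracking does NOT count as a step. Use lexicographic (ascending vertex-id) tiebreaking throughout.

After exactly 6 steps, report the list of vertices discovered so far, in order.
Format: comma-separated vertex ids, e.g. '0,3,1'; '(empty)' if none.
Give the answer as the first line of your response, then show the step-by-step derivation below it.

4,1,0,3,2,5

step 1: discover 4; path=4; order=4
step 2: discover 1; path=4>1; order=4,1
step 3: discover 0; path=4>1>0; order=4,1,0
step 4: discover 3; path=4>1>0>3; order=4,1,0,3
step 5: discover 2; path=4>1>0>3>2; order=4,1,0,3,2
step 6: discover 5; path=4>1>5; order=4,1,0,3,2,5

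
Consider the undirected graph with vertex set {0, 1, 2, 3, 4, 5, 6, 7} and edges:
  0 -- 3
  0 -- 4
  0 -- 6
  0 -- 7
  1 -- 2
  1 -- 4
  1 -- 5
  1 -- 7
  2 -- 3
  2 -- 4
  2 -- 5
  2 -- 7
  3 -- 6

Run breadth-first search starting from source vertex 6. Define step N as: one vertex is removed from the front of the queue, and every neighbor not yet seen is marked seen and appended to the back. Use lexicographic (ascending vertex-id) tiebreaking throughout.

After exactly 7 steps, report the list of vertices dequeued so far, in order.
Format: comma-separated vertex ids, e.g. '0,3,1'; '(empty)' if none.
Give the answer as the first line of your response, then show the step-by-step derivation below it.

6,0,3,4,7,2,1

step 1: dequeue 6; queue=[0,3]; order=6
step 2: dequeue 0; queue=[3,4,7]; order=6,0
step 3: dequeue 3; queue=[4,7,2]; order=6,0,3
step 4: dequeue 4; queue=[7,2,1]; order=6,0,3,4
step 5: dequeue 7; queue=[2,1]; order=6,0,3,4,7
step 6: dequeue 2; queue=[1,5]; order=6,0,3,4,7,2
step 7: dequeue 1; queue=[5]; order=6,0,3,4,7,2,1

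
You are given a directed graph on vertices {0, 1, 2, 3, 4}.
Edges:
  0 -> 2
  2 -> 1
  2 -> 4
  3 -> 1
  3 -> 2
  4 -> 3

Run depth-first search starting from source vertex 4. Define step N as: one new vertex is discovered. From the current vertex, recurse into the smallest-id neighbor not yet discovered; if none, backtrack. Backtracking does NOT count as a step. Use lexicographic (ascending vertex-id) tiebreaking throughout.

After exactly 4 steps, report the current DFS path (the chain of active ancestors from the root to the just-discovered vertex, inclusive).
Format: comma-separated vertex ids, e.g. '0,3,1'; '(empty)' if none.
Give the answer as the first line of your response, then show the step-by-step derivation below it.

4,3,2

step 1: discover 4; path=4; order=4
step 2: discover 3; path=4>3; order=4,3
step 3: discover 1; path=4>3>1; order=4,3,1
step 4: discover 2; path=4>3>2; order=4,3,1,2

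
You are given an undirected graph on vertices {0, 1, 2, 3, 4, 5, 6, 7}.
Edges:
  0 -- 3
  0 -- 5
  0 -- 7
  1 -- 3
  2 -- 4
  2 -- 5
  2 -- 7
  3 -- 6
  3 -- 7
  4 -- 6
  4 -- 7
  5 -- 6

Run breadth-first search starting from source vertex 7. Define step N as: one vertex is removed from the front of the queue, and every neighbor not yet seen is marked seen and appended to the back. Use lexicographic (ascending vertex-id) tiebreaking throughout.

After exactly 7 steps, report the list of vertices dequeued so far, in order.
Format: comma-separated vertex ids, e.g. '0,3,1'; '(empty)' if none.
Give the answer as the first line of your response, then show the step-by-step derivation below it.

7,0,2,3,4,5,1

step 1: dequeue 7; queue=[0,2,3,4]; order=7
step 2: dequeue 0; queue=[2,3,4,5]; order=7,0
step 3: dequeue 2; queue=[3,4,5]; order=7,0,2
step 4: dequeue 3; queue=[4,5,1,6]; order=7,0,2,3
step 5: dequeue 4; queue=[5,1,6]; order=7,0,2,3,4
step 6: dequeue 5; queue=[1,6]; order=7,0,2,3,4,5
step 7: dequeue 1; queue=[6]; order=7,0,2,3,4,5,1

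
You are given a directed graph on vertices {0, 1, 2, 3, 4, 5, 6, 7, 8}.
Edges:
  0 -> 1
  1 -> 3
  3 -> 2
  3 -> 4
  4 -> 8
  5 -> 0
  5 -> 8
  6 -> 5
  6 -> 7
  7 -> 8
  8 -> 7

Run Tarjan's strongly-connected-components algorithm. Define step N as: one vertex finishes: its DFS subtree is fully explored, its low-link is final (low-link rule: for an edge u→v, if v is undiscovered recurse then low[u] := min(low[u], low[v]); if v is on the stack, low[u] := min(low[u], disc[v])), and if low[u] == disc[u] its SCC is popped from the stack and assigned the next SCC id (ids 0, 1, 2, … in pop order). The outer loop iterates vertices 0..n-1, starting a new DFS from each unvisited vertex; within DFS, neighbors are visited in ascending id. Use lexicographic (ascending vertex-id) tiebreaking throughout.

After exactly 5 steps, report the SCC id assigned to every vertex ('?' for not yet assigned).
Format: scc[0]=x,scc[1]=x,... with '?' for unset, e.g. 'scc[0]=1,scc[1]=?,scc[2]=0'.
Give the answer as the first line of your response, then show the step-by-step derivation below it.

scc[0]=?,scc[1]=?,scc[2]=0,scc[3]=3,scc[4]=2,scc[5]=?,scc[6]=?,scc[7]=1,scc[8]=1

step 1: low=(low[0]=0,low[1]=1,low[2]=3,low[3]=2,low[4]=?,low[5]=?,low[6]=?,low[7]=?,low[8]=?); scc=(scc[0]=?,scc[1]=?,scc[2]=0,scc[3]=?,scc[4]=?,scc[5]=?,scc[6]=?,scc[7]=?,scc[8]=?)
step 2: low=(low[0]=0,low[1]=1,low[2]=3,low[3]=2,low[4]=4,low[5]=?,low[6]=?,low[7]=5,low[8]=5); scc=(scc[0]=?,scc[1]=?,scc[2]=0,scc[3]=?,scc[4]=?,scc[5]=?,scc[6]=?,scc[7]=?,scc[8]=?)
step 3: low=(low[0]=0,low[1]=1,low[2]=3,low[3]=2,low[4]=4,low[5]=?,low[6]=?,low[7]=5,low[8]=5); scc=(scc[0]=?,scc[1]=?,scc[2]=0,scc[3]=?,scc[4]=?,scc[5]=?,scc[6]=?,scc[7]=1,scc[8]=1)
step 4: low=(low[0]=0,low[1]=1,low[2]=3,low[3]=2,low[4]=4,low[5]=?,low[6]=?,low[7]=5,low[8]=5); scc=(scc[0]=?,scc[1]=?,scc[2]=0,scc[3]=?,scc[4]=2,scc[5]=?,scc[6]=?,scc[7]=1,scc[8]=1)
step 5: low=(low[0]=0,low[1]=1,low[2]=3,low[3]=2,low[4]=4,low[5]=?,low[6]=?,low[7]=5,low[8]=5); scc=(scc[0]=?,scc[1]=?,scc[2]=0,scc[3]=3,scc[4]=2,scc[5]=?,scc[6]=?,scc[7]=1,scc[8]=1)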